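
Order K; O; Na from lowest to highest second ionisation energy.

Consider each +1 ion: K⁺ is the bare [Ar] core; O⁺ still has 5 valence electrons; Na⁺ is the bare [Ne] core.
Usually core removal costs more than valence removal, but here the competition is close: a tightly held n=2 valence electron can cost more to remove than an n=3 core electron, so the actual values have to decide it.
Approximate IE_2 values (kJ/mol): K 3052, O 3388, Na 4562.
Hence IE_2: K < O < Na.

K < O < Na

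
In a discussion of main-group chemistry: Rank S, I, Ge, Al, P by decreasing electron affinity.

Atoms with high Z_eff and room in the valence shell (especially the halogens) have the most exothermic electron affinities.
Here both period and group differ, so the two effects have to be weighed against each other.
P > Al: both are in period 3; the period trend gives P the larger value.
Ge > P: this pair runs against the simple trend — see the exception note.
S > Ge: relative to Ge, both the across-period and down-group shifts push S's electron affinity up.
I > S: the two effects oppose for this pair; the across-period effect wins (295 vs 200 kJ/mol).
Note the exception: Ge has a higher electron affinity than P, contrary to the simple trend — adding an electron to P's half-filled np³ subshell costs electron-pairing energy.
Approximate values (kJ/mol): Al 42, P 72, S 200, Ge 119, I 295.
So from highest to lowest: I > S > Ge > P > Al.

I, S, Ge, P, Al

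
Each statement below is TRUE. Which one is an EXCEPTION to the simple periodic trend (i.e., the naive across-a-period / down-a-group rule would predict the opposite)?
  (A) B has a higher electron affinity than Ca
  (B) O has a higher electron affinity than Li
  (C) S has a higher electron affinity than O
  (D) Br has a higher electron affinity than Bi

(C)

The general trend: electron affinity increases across a period and decreases down a group.
(A) B (period 2, group 13) vs Ca (period 4, group 2): the stated order agrees with the simple trend.
(B) O (period 2, group 16) vs Li (period 2, group 1): the stated order agrees with the simple trend.
(C) S (period 3, group 16) vs O (period 2, group 16): the stated order contradicts the simple trend.
(D) Br (period 4, group 17) vs Bi (period 6, group 15): the stated order agrees with the simple trend.
The exception is (C): the compact 2p subshell of O repels the added electron more than S's larger 3p does.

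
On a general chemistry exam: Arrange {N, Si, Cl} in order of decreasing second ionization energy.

After 1 electron has been removed, what remains? N⁺ still has 4 valence electrons; Si⁺ still has 3 valence electrons; Cl⁺ still has 6 valence electrons.
All are still removing valence electrons, so compare the +1 ions as you would atoms: IE_2 generally rises across a period (higher Z_eff) and falls down a group (larger shell), subject to the usual subshell exceptions.
Valence configurations: N⁺ [He]2s²2p², Si⁺ [Ne]3s²3p¹, Cl⁺ [Ne]3s²3p⁴.
The numbers (kJ/mol): N 2856, Si 1577, Cl 2298.
Overall IE_2 order: Si < Cl < N.

N > Cl > Si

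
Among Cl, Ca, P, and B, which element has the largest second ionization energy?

IE_2 is the cost of taking one more electron from the +1 cation: Cl⁺ still has 6 valence electrons; Ca⁺ still has 1 valence electron; P⁺ still has 4 valence electrons; B⁺ still has 2 valence electrons.
All are still removing valence electrons, so compare the +1 ions as you would atoms: IE_2 generally rises across a period (higher Z_eff) and falls down a group (larger shell), subject to the usual subshell exceptions.
Valence configurations: Cl⁺ [Ne]3s²3p⁴, Ca⁺ [Ar]4s¹, P⁺ [Ne]3s²3p², B⁺ [He]2s².
Tabulated IE_2 (kJ/mol): Cl 2298, Ca 1145, P 1907, B 2427.
Putting it together, IE_2: Ca < P < Cl < B.

B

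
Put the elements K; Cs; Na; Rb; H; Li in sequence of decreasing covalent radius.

Cs > Rb > K > Na > Li > H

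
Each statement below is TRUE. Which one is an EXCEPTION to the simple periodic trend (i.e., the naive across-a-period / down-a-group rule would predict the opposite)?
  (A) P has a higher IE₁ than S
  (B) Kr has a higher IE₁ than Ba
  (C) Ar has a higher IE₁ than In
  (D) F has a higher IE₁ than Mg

The general trend: IE₁ increases across a period and decreases down a group.
(A) P (period 3, group 15) vs S (period 3, group 16): the stated order contradicts the simple trend.
(B) Kr (period 4, group 18) vs Ba (period 6, group 2): the stated order agrees with the simple trend.
(C) Ar (period 3, group 18) vs In (period 5, group 13): the stated order agrees with the simple trend.
(D) F (period 2, group 17) vs Mg (period 3, group 2): the stated order agrees with the simple trend.
The exception is (A): S (3p⁴) ionizes more easily than half-filled P (3p³) because the paired 3p electron in S is pushed out by e⁻–e⁻ repulsion.

(A)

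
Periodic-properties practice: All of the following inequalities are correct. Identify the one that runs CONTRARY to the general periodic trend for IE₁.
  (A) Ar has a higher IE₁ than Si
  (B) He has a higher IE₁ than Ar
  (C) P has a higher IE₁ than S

(C)

The general trend: IE₁ increases across a period and decreases down a group.
(A) Ar (period 3, group 18) vs Si (period 3, group 14): the stated order agrees with the simple trend.
(B) He (period 1, group 18) vs Ar (period 3, group 18): the stated order agrees with the simple trend.
(C) P (period 3, group 15) vs S (period 3, group 16): the stated order contradicts the simple trend.
The exception is (C): S (3p⁴) ionizes more easily than half-filled P (3p³) because the paired 3p electron in S is pushed out by e⁻–e⁻ repulsion.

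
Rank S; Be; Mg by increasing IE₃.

S < Mg < Be

Consider each +2 ion: S²⁺ still has 4 valence electrons; Be²⁺ is the bare [He] core; Mg²⁺ is the bare [Ne] core.
Breaking into a closed-shell core is much more expensive than removing a leftover valence electron — Mg and Be have the largest IE_3 here.
Tabulated IE_3 (kJ/mol): S 3357, Be 14849, Mg 7733.
Putting it together, IE_3: S < Mg < Be.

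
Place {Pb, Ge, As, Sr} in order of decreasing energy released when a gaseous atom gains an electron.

Ge > As > Pb > Sr

Ge is in period 4, group 14; As is in period 4, group 15; Sr is in period 5, group 2; Pb is in period 6, group 14.
EA tends to increase across a period and decrease down a group, though the pattern is less regular than for IE or radius.
These span different periods and groups, so the two trends combine.
Pb > Sr: the two effects oppose for this pair; the across-period effect wins (35 vs 5 kJ/mol).
As > Pb: relative to Pb, both the across-period and down-group shifts push As's electron affinity up.
Ge > As: this pair runs against the simple trend — see the exception note.
Note the exception: Ge has a higher electron affinity than As, contrary to the simple trend — adding an electron to As's half-filled 4p³ is unfavourable, so Ge (4p²) has the more exothermic EA.
For reference (kJ/mol): Ge 119, As 78, Sr 5, Pb 35.
So from highest to lowest: Ge > As > Pb > Sr.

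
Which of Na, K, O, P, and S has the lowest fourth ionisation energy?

After 3 electrons have been removed, what remains? Na³⁺ is already 2 electrons into the core; K³⁺ is already 2 electrons into the core; O³⁺ still has 3 valence electrons; P³⁺ still has 2 valence electrons; S³⁺ still has 3 valence electrons.
Usually core removal costs more than valence removal, but here the competition is close: a tightly held n=2 valence electron can cost more to remove than an n=3 core electron, so the actual values have to decide it.
Valence configurations: O³⁺ [He]2s²2p¹, P³⁺ [Ne]3s², S³⁺ [Ne]3s²3p¹.
S³⁺ loses a lone 3p electron whereas P³⁺ must break into a filled 3s² pair, so IE_4(P) > IE_4(S) even though S has the higher nuclear charge.
Tabulated IE_4 (kJ/mol): Na 9543, K 5877, O 7469, P 4964, S 4556.
Overall IE_4 order: S < P < K < O < Na.

S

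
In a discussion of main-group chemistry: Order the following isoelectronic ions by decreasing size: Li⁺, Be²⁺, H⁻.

H⁻, Li⁺, Be²⁺

All of these have 2 electrons, so size is governed by nuclear charge alone: the more protons, the stronger the pull on the same electron cloud, and the smaller the ion.
Nuclear charges: Be²⁺ (Z=4), Li⁺ (Z=3), H⁻ (Z=1).
Largest to smallest: H⁻ > Li⁺ > Be²⁺.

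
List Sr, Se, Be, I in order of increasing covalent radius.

Be is in period 2, group 2; Se is in period 4, group 16; Sr is in period 5, group 2; I is in period 5, group 17.
Atomic radius shrinks across a period as nuclear charge pulls the same shell inward, and grows down a group as new shells are added.
These span different periods and groups, so the two trends combine.
Se > Be: period and group pull opposite ways; the down-group shift dominates (116 vs 102 pm).
I > Se: period and group pull opposite ways; the down-group shift dominates (133 vs 116 pm).
Sr > I: Sr lies to the left of I in period 5, so the across-period effect alone puts Sr larger.
For reference (pm): Be 102, Se 116, Sr 185, I 133.
So from smallest to largest: Be < Se < I < Sr.

Be < Se < I < Sr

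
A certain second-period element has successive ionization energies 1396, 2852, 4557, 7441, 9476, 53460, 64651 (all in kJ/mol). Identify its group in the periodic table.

Group 15

Look for the largest jump between consecutive ionization energies: IE6/IE5 ≈ 5.6, far larger than any earlier ratio.
That jump marks the point where a core electron is being removed. So the atom has 5 valence electrons.
A main-group element with 5 valence electrons is in group 15.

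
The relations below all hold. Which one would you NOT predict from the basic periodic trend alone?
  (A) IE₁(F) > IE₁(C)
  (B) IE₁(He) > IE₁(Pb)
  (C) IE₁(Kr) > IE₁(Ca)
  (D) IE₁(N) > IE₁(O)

(D)

The general trend: first ionisation energy increases across a period and decreases down a group.
(A) F (period 2, group 17) vs C (period 2, group 14): the stated order agrees with the simple trend.
(B) He (period 1, group 18) vs Pb (period 6, group 14): the stated order agrees with the simple trend.
(C) Kr (period 4, group 18) vs Ca (period 4, group 2): the stated order agrees with the simple trend.
(D) N (period 2, group 15) vs O (period 2, group 16): the stated order contradicts the simple trend.
The exception is (D): pairing an electron in O's 2p⁴ costs repulsion energy, so O ionizes more easily than half-filled N (2p³).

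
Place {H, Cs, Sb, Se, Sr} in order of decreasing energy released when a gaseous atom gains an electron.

Se, Sb, H, Cs, Sr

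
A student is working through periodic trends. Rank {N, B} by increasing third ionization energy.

B < N

After 2 electrons have been removed, what remains? N²⁺ still has 3 valence electrons; B²⁺ still has 1 valence electron.
All are still removing valence electrons, so compare the +2 ions as you would atoms: IE_3 generally rises across a period (higher Z_eff) and falls down a group (larger shell), subject to the usual subshell exceptions.
Valence configurations: N²⁺ [He]2s²2p¹, B²⁺ [He]2s¹.
The numbers (kJ/mol): N 4578, B 3660.
Hence IE_3: B < N.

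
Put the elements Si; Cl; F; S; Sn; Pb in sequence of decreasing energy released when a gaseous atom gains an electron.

F is in period 2, group 17; Si is in period 3, group 14; S is in period 3, group 16; Cl is in period 3, group 17; Sn is in period 5, group 14; Pb is in period 6, group 14.
Adding an electron releases more energy for atoms nearer the top right (short of the noble gases).
Neither a single period nor a single group — weigh both effects.
Sn > Pb: Sn sits above Pb in group 14, so the down-group effect alone puts Sn higher.
Si > Sn: they share group 14; the group trend gives Si the larger value.
S > Si: S lies to the right of Si in period 3, so the across-period effect alone puts S higher.
F > S: relative to S, both the across-period and down-group shifts push F's electron affinity up.
Cl > F: this pair runs against the simple trend — see the exception note.
Note the exception: Cl has a higher electron affinity than F, contrary to the simple trend — F's small 2p subshell makes the incoming electron feel strong e⁻–e⁻ repulsion, so Cl actually releases more energy on gaining an electron.
For reference (kJ/mol): F 328, Si 134, S 200, Cl 349, Sn 107, Pb 35.
So from highest to lowest: Cl > F > S > Si > Sn > Pb.

Cl, F, S, Si, Sn, Pb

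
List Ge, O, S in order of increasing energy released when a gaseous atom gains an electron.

Ge < O < S

O is in period 2, group 16; S is in period 3, group 16; Ge is in period 4, group 14.
Adding an electron releases more energy for atoms nearer the top right (short of the noble gases).
These span different periods and groups, so the two trends combine.
O > Ge: relative to Ge, both the across-period and down-group shifts push O's electron affinity up.
S > O: this pair runs against the simple trend — see the exception note.
Note the exception: S has a higher electron affinity than O, contrary to the simple trend — the compact 2p subshell of O repels the added electron more than S's larger 3p does.
Approximate values (kJ/mol): O 141, S 200, Ge 119.
So from lowest to highest: Ge < O < S.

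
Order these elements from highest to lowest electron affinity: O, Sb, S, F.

O is in period 2, group 16; F is in period 2, group 17; S is in period 3, group 16; Sb is in period 5, group 15.
Atoms with high Z_eff and room in the valence shell (especially the halogens) have the most exothermic electron affinities.
These span different periods and groups, so the two trends combine.
O > Sb: relative to Sb, both the across-period and down-group shifts push O's electron affinity up.
S > O: this pair runs against the simple trend — see the exception note.
F > S: relative to S, both the across-period and down-group shifts push F's electron affinity up.
Note the exception: S has a higher electron affinity than O, contrary to the simple trend — the compact 2p subshell of O repels the added electron more than S's larger 3p does.
Approximate values (kJ/mol): O 141, F 328, S 200, Sb 103.
So from highest to lowest: F > S > O > Sb.

F > S > O > Sb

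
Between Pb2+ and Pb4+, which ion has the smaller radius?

Both ions have Z = 82 protons, but Pb4+ has lost more electrons, so its remaining electrons feel a larger effective nuclear charge per electron and are pulled in more tightly.
Higher positive charge → smaller ion, so Pb2+ > Pb4+.

Pb4+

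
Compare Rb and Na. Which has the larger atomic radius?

Across a period the added protons contract the valence shell; down a group each new principal shell makes the atom larger.
All are in group 1, so atomic radius increases down the group.
So Rb has the larger atomic radius (Rb > Na).

Rb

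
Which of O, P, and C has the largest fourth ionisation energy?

The fourth ionization energy removes an electron from the +3 ion. For each element: O³⁺ still has 3 valence electrons; P³⁺ still has 2 valence electrons; C³⁺ still has 1 valence electron.
All are still removing valence electrons, so compare the +3 ions as you would atoms: IE_4 generally rises across a period (higher Z_eff) and falls down a group (larger shell), subject to the usual subshell exceptions.
Valence configurations: O³⁺ [He]2s²2p¹, P³⁺ [Ne]3s², C³⁺ [He]2s¹.
The numbers (kJ/mol): O 7469, P 4964, C 6223.
So the fourth ionization energies run P < C < O.

O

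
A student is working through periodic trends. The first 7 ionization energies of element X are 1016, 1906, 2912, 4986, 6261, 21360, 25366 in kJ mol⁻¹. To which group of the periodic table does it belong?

Group 15

Look for the largest jump between consecutive ionization energies: IE6/IE5 ≈ 3.4, far larger than any earlier ratio.
That jump marks the point where a core electron is being removed. So the atom has 5 valence electrons.
A main-group element with 5 valence electrons is in group 15.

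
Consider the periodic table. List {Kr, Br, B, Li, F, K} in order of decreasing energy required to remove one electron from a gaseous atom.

Li is in period 2, group 1; B is in period 2, group 13; F is in period 2, group 17; K is in period 4, group 1; Br is in period 4, group 17; Kr is in period 4, group 18.
First ionization energy rises across a period (greater Z_eff holds electrons more tightly) and falls down a group (valence electrons are farther from the nucleus).
These span different periods and groups, so the two trends combine.
Li > K: they share group 1; the group trend gives Li the larger value.
B > Li: B lies to the right of Li in period 2, so the across-period effect alone puts B higher.
Br > B: period and group pull opposite ways; the across-period shift dominates (1140 vs 801 kJ/mol).
Kr > Br: Kr lies to the right of Br in period 4, so the across-period effect alone puts Kr higher.
F > Kr: the two effects oppose for this pair; the down-group effect wins (1681 vs 1351 kJ/mol).
For reference (kJ/mol): Li 520, B 801, F 1681, K 419, Br 1140, Kr 1351.
So from highest to lowest: F > Kr > Br > B > Li > K.

F > Kr > Br > B > Li > K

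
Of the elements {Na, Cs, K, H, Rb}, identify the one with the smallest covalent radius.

H

Radius decreases left→right (rising Z_eff, same n) and increases top→bottom (higher n).
All are in group 1, so atomic radius increases down the group.
The smallest covalent radius among these belongs to H.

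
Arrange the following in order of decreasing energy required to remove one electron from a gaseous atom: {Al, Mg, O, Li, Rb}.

O, Mg, Al, Li, Rb

Li is in period 2, group 1; O is in period 2, group 16; Mg is in period 3, group 2; Al is in period 3, group 13; Rb is in period 5, group 1.
IE₁ increases left→right with effective nuclear charge and decreases top→bottom as the valence shell moves farther out.
Here both period and group differ, so the two effects have to be weighed against each other.
Li > Rb: Li sits above Rb in group 1, so the down-group effect alone puts Li higher.
Al > Li: period and group pull opposite ways; the across-period shift dominates (578 vs 520 kJ/mol).
Mg > Al: this pair runs against the simple trend — see the exception note.
O > Mg: relative to Mg, both the across-period and down-group shifts push O's first ionization energy up.
Note the exception: Mg has a higher first ionization energy than Al, contrary to the simple trend — Al's single 3p electron is easier to remove than one from Mg's filled 3s².
For reference (kJ/mol): Li 520, O 1314, Mg 738, Al 578, Rb 403.
So from highest to lowest: O > Mg > Al > Li > Rb.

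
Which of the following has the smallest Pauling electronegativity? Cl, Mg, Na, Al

Na is in period 3, group 1; Mg is in period 3, group 2; Al is in period 3, group 13; Cl is in period 3, group 17.
Electronegativity increases across a period and decreases down a group, tracking effective nuclear charge and atomic size.
All lie in period 3, so electronegativity increases left to right.
The smallest Pauling electronegativity among these belongs to Na.

Na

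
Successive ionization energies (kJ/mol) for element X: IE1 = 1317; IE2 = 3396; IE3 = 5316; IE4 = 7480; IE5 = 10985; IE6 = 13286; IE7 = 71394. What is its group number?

Group 16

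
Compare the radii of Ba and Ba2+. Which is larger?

Ba

Forming Ba2+ removes 2 electrons from Ba. Fewer electrons for the same nuclear charge means less shielding and a higher Z_eff on the remaining electrons, and for main-group metals the entire outer shell is lost.
A cation is smaller than its parent atom: Ba2+ < Ba.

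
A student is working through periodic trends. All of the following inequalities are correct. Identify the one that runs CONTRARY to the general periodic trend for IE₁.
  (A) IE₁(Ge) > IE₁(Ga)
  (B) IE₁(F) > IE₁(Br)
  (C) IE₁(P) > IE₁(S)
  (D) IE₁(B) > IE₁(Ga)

The general trend: IE₁ increases across a period and decreases down a group.
(A) Ge (period 4, group 14) vs Ga (period 4, group 13): the stated order agrees with the simple trend.
(B) F (period 2, group 17) vs Br (period 4, group 17): the stated order agrees with the simple trend.
(C) P (period 3, group 15) vs S (period 3, group 16): the stated order contradicts the simple trend.
(D) B (period 2, group 13) vs Ga (period 4, group 13): the stated order agrees with the simple trend.
The exception is (C): S (3p⁴) ionizes more easily than half-filled P (3p³) because the paired 3p electron in S is pushed out by e⁻–e⁻ repulsion.

(C)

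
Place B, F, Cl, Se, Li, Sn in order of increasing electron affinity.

Li is in period 2, group 1; B is in period 2, group 13; F is in period 2, group 17; Cl is in period 3, group 17; Se is in period 4, group 16; Sn is in period 5, group 14.
Adding an electron releases more energy for atoms nearer the top right (short of the noble gases).
Here both period and group differ, so the two effects have to be weighed against each other.
Li > B: this pair runs against the simple trend — see the exception note.
Sn > Li: the two effects oppose for this pair; the across-period effect wins (107 vs 60 kJ/mol).
Se > Sn: relative to Sn, both the across-period and down-group shifts push Se's electron affinity up.
F > Se: both effects reinforce here, so F is clearly the higher of the two.
Cl > F: this pair runs against the simple trend — see the exception note.
Note the exception: Li has a higher electron affinity than B, contrary to the simple trend — B's ns²np¹ configuration gives only a small electron affinity — the sparsely filled np subshell binds an added electron weakly.
Note the exception: Cl has a higher electron affinity than F, contrary to the simple trend — F's small 2p subshell makes the incoming electron feel strong e⁻–e⁻ repulsion, so Cl actually releases more energy on gaining an electron.
For reference (kJ/mol): Li 60, B 27, F 328, Cl 349, Se 195, Sn 107.
So from lowest to highest: B < Li < Sn < Se < F < Cl.

B < Li < Sn < Se < F < Cl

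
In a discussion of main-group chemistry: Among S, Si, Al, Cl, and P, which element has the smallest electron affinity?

Electron affinity generally becomes more exothermic across a period toward the halogens and less exothermic down a group.
All lie in period 3; the across-period trend (electron affinity increases left to right) applies, with the exception below.
Note the exception: Si has a higher electron affinity than P, contrary to the simple trend — adding an electron to P's half-filled 3p³ is unfavourable, so Si (3p²) has the more exothermic EA.
Approximate values (kJ/mol): Al 42, Si 134, P 72, S 200, Cl 349.
The smallest electron affinity among these belongs to Al.

Al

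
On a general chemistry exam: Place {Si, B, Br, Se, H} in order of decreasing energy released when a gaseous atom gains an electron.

H is in period 1, group 1; B is in period 2, group 13; Si is in period 3, group 14; Se is in period 4, group 16; Br is in period 4, group 17.
EA tends to increase across a period and decrease down a group, though the pattern is less regular than for IE or radius.
Here both period and group differ, so the two effects have to be weighed against each other.
H > B: the two effects oppose for this pair; the down-group effect wins (73 vs 27 kJ/mol).
Si > H: the two effects oppose for this pair; the across-period effect wins (134 vs 73 kJ/mol).
Se > Si: period and group pull opposite ways; the across-period shift dominates (195 vs 134 kJ/mol).
Br > Se: both are in period 4; the period trend gives Br the larger value.
Tabulated electron affinity (kJ/mol): H 73, B 27, Si 134, Se 195, Br 325.
So from highest to lowest: Br > Se > Si > H > B.

Br, Se, Si, H, B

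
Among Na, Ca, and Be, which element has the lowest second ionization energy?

Ca

Consider each +1 ion: Na⁺ is the bare [Ne] core; Ca⁺ still has 1 valence electron; Be⁺ still has 1 valence electron.
Core electrons are held far more tightly than valence electrons, so Na tops the IE_2 order.
Valence configurations: Ca⁺ [Ar]4s¹, Be⁺ [He]2s¹.
Tabulated IE_2 (kJ/mol): Na 4562, Ca 1145, Be 1757.
Overall IE_2 order: Ca < Be < Na.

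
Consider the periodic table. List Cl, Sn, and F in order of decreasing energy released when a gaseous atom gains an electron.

Cl > F > Sn

F is in period 2, group 17; Cl is in period 3, group 17; Sn is in period 5, group 14.
Electron affinity generally becomes more exothermic across a period toward the halogens and less exothermic down a group.
Here both period and group differ, so the two effects have to be weighed against each other.
F > Sn: both effects reinforce here, so F is clearly the higher of the two.
Cl > F: this pair runs against the simple trend — see the exception note.
Note the exception: Cl has a higher electron affinity than F, contrary to the simple trend — F's small 2p subshell makes the incoming electron feel strong e⁻–e⁻ repulsion, so Cl actually releases more energy on gaining an electron.
Approximate values (kJ/mol): F 328, Cl 349, Sn 107.
So from highest to lowest: Cl > F > Sn.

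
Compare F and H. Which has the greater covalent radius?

H is in period 1, group 1; F is in period 2, group 17.
Across a period the added protons contract the valence shell; down a group each new principal shell makes the atom larger.
These span different periods and groups, so the two trends combine.
F > H: period and group pull opposite ways; the down-group shift dominates (64 vs 32 pm).
For reference (pm): H 32, F 64.
So F has the greater covalent radius (F > H).

F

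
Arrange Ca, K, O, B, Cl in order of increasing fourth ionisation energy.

Cl < K < Ca < O < B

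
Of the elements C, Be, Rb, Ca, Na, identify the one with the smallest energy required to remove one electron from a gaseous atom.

Rb

Be is in period 2, group 2; C is in period 2, group 14; Na is in period 3, group 1; Ca is in period 4, group 2; Rb is in period 5, group 1.
Removing the outermost electron gets harder across a period and easier down a group.
Here both period and group differ, so the two effects have to be weighed against each other.
Na > Rb: Na sits above Rb in group 1, so the down-group effect alone puts Na higher.
Ca > Na: period and group pull opposite ways; the across-period shift dominates (590 vs 496 kJ/mol).
Be > Ca: Be sits above Ca in group 2, so the down-group effect alone puts Be higher.
C > Be: both are in period 2; the period trend gives C the larger value.
Approximate values (kJ/mol): Be 900, C 1086, Na 496, Ca 590, Rb 403.
The smallest energy required to remove one electron from a gaseous atom among these belongs to Rb.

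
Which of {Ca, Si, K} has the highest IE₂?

K

Consider each +1 ion: Ca⁺ still has 1 valence electron; Si⁺ still has 3 valence electrons; K⁺ is the bare [Ar] core.
Breaking into a closed-shell core is much more expensive than removing a leftover valence electron — K has the largest IE_2 here.
Valence configurations: Ca⁺ [Ar]4s¹, Si⁺ [Ne]3s²3p¹.
Approximate IE_2 values (kJ/mol): Ca 1145, Si 1577, K 3052.
Hence IE_2: Ca < Si < K.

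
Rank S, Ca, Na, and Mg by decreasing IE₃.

Mg, Na, Ca, S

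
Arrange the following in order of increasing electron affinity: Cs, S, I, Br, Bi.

S is in period 3, group 16; Br is in period 4, group 17; I is in period 5, group 17; Cs is in period 6, group 1; Bi is in period 6, group 15.
Electron affinity generally becomes more exothermic across a period toward the halogens and less exothermic down a group.
These span different periods and groups, so the two trends combine.
Bi > Cs: both are in period 6; the period trend gives Bi the larger value.
S > Bi: both effects reinforce here, so S is clearly the higher of the two.
I > S: the two effects oppose for this pair; the across-period effect wins (295 vs 200 kJ/mol).
Br > I: Br sits above I in group 17, so the down-group effect alone puts Br higher.
For reference (kJ/mol): S 200, Br 325, I 295, Cs 46, Bi 91.
So from lowest to highest: Cs < Bi < S < I < Br.

Cs < Bi < S < I < Br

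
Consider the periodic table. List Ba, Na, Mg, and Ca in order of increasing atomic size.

Na is in period 3, group 1; Mg is in period 3, group 2; Ca is in period 4, group 2; Ba is in period 6, group 2.
Moving right in a period, electrons are added to the same shell under a stronger nuclear pull, so atoms get smaller; moving down, a new shell is opened and atoms get larger.
These span different periods and groups, so the two trends combine.
Na > Mg: Na lies to the left of Mg in period 3, so the across-period effect alone puts Na larger.
Ca > Na: period and group pull opposite ways; the down-group shift dominates (171 vs 155 pm).
Ba > Ca: they share group 2; the group trend gives Ba the larger value.
Tabulated atomic radius (pm): Na 155, Mg 139, Ca 171, Ba 196.
So from smallest to largest: Mg < Na < Ca < Ba.

Mg < Na < Ca < Ba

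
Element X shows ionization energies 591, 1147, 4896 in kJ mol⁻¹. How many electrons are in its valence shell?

Look for the largest jump between consecutive ionization energies: IE3/IE2 ≈ 4.3, far larger than any earlier ratio.
That jump marks the point where a core electron is being removed. So the atom has 2 valence electrons.

2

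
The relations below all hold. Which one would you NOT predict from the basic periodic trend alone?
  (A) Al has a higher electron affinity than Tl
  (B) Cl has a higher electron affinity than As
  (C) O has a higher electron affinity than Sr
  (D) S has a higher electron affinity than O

(D)

The general trend: electron affinity increases across a period and decreases down a group.
(A) Al (period 3, group 13) vs Tl (period 6, group 13): the stated order agrees with the simple trend.
(B) Cl (period 3, group 17) vs As (period 4, group 15): the stated order agrees with the simple trend.
(C) O (period 2, group 16) vs Sr (period 5, group 2): the stated order agrees with the simple trend.
(D) S (period 3, group 16) vs O (period 2, group 16): the stated order contradicts the simple trend.
The exception is (D): the compact 2p subshell of O repels the added electron more than S's larger 3p does.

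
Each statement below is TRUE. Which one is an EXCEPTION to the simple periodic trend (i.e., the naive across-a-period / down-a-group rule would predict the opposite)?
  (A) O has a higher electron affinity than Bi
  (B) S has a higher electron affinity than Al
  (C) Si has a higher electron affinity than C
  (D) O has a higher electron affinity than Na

The general trend: electron affinity increases across a period and decreases down a group.
(A) O (period 2, group 16) vs Bi (period 6, group 15): the stated order agrees with the simple trend.
(B) S (period 3, group 16) vs Al (period 3, group 13): the stated order agrees with the simple trend.
(C) Si (period 3, group 14) vs C (period 2, group 14): the stated order contradicts the simple trend.
(D) O (period 2, group 16) vs Na (period 3, group 1): the stated order agrees with the simple trend.
The exception is (C): Si's larger, more diffuse 3p orbitals accept an added electron slightly more readily than C's compact 2p.

(C)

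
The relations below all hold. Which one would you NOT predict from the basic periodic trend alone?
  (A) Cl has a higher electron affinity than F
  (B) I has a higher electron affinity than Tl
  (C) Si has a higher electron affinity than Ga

The general trend: electron affinity increases across a period and decreases down a group.
(A) Cl (period 3, group 17) vs F (period 2, group 17): the stated order contradicts the simple trend.
(B) I (period 5, group 17) vs Tl (period 6, group 13): the stated order agrees with the simple trend.
(C) Si (period 3, group 14) vs Ga (period 4, group 13): the stated order agrees with the simple trend.
The exception is (A): F's small 2p subshell makes the incoming electron feel strong e⁻–e⁻ repulsion, so Cl actually releases more energy on gaining an electron.

(A)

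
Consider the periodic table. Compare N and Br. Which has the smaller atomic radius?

N

Atomic radius shrinks across a period as nuclear charge pulls the same shell inward, and grows down a group as new shells are added.
Here both period and group differ, so the two effects have to be weighed against each other.
Br > N: period and group pull opposite ways; the down-group shift dominates (114 vs 71 pm).
Tabulated atomic radius (pm): N 71, Br 114.
So N has the smaller atomic radius (N < Br).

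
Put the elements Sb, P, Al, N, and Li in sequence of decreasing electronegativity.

Atoms toward the upper right of the periodic table pull bonding electrons most strongly.
Here both period and group differ, so the two effects have to be weighed against each other.
Al > Li: period and group pull opposite ways; the across-period shift dominates (1.61 vs 0.98).
Sb > Al: the two effects oppose for this pair; the across-period effect wins (2.05 vs 1.61).
P > Sb: P sits above Sb in group 15, so the down-group effect alone puts P higher.
N > P: N sits above P in group 15, so the down-group effect alone puts N higher.
Approximate values (Pauling): Li 0.98, N 3.04, Al 1.61, P 2.19, Sb 2.05.
So from highest to lowest: N > P > Sb > Al > Li.

N, P, Sb, Al, Li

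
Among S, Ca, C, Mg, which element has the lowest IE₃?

S

After 2 electrons have been removed, what remains? S²⁺ still has 4 valence electrons; Ca²⁺ is the bare [Ar] core; C²⁺ still has 2 valence electrons; Mg²⁺ is the bare [Ne] core.
Core electrons are held far more tightly than valence electrons, so Ca and Mg top the IE_3 order.
Valence configurations: S²⁺ [Ne]3s²3p², C²⁺ [He]2s².
Tabulated IE_3 (kJ/mol): S 3357, Ca 4912, C 4620, Mg 7733.
Hence IE_3: S < C < Ca < Mg.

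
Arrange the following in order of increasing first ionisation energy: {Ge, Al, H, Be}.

H is in period 1, group 1; Be is in period 2, group 2; Al is in period 3, group 13; Ge is in period 4, group 14.
IE₁ increases left→right with effective nuclear charge and decreases top→bottom as the valence shell moves farther out.
These sit on a diagonal, where the across-period and down-group effects partly cancel.
Ge > Al: the two effects oppose for this pair; the across-period effect wins (762 vs 578 kJ/mol).
Be > Ge: period and group pull opposite ways; the down-group shift dominates (900 vs 762 kJ/mol).
H > Be: the two effects oppose for this pair; the down-group effect wins (1312 vs 900 kJ/mol).
For reference (kJ/mol): H 1312, Be 900, Al 578, Ge 762.
So from lowest to highest: Al < Ge < Be < H.

Al < Ge < Be < H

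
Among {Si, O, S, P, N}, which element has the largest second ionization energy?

O

After 1 electron has been removed, what remains? Si⁺ still has 3 valence electrons; O⁺ still has 5 valence electrons; S⁺ still has 5 valence electrons; P⁺ still has 4 valence electrons; N⁺ still has 4 valence electrons.
All are still removing valence electrons, so compare the +1 ions as you would atoms: IE_2 generally rises across a period (higher Z_eff) and falls down a group (larger shell), subject to the usual subshell exceptions.
Valence configurations: Si⁺ [Ne]3s²3p¹, O⁺ [He]2s²2p³, S⁺ [Ne]3s²3p³, P⁺ [Ne]3s²3p², N⁺ [He]2s²2p².
Tabulated IE_2 (kJ/mol): Si 1577, O 3388, S 2252, P 1907, N 2856.
So the second ionization energies run Si < P < S < N < O.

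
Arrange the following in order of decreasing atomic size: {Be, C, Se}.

Se, Be, C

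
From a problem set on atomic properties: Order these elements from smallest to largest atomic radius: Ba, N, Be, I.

N, Be, I, Ba

Be is in period 2, group 2; N is in period 2, group 15; I is in period 5, group 17; Ba is in period 6, group 2.
Radius decreases left→right (rising Z_eff, same n) and increases top→bottom (higher n).
Neither a single period nor a single group — weigh both effects.
Be > N: Be lies to the left of N in period 2, so the across-period effect alone puts Be larger.
I > Be: period and group pull opposite ways; the down-group shift dominates (133 vs 102 pm).
Ba > I: relative to I, both the across-period and down-group shifts push Ba's atomic radius up.
Tabulated atomic radius (pm): Be 102, N 71, I 133, Ba 196.
So from smallest to largest: N < Be < I < Ba.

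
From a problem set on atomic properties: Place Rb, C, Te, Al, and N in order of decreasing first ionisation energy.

Removing the outermost electron gets harder across a period and easier down a group.
Here both period and group differ, so the two effects have to be weighed against each other.
Al > Rb: relative to Rb, both the across-period and down-group shifts push Al's first ionization energy up.
Te > Al: the two effects oppose for this pair; the across-period effect wins (869 vs 578 kJ/mol).
C > Te: the two effects oppose for this pair; the down-group effect wins (1086 vs 869 kJ/mol).
N > C: both are in period 2; the period trend gives N the larger value.
Approximate values (kJ/mol): C 1086, N 1402, Al 578, Rb 403, Te 869.
So from highest to lowest: N > C > Te > Al > Rb.

N, C, Te, Al, Rb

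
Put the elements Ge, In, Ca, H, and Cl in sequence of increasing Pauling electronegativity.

Ca, In, Ge, H, Cl

Smaller atoms with higher effective nuclear charge are more electronegative.
Here both period and group differ, so the two effects have to be weighed against each other.
In > Ca: period and group pull opposite ways; the across-period shift dominates (1.78 vs 1.00).
Ge > In: relative to In, both the across-period and down-group shifts push Ge's electronegativity up.
H > Ge: period and group pull opposite ways; the down-group shift dominates (2.20 vs 2.01).
Cl > H: period and group pull opposite ways; the across-period shift dominates (3.16 vs 2.20).
Tabulated electronegativity (Pauling): H 2.20, Cl 3.16, Ca 1.00, Ge 2.01, In 1.78.
So from lowest to highest: Ca < In < Ge < H < Cl.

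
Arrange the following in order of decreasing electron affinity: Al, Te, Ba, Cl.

EA tends to increase across a period and decrease down a group, though the pattern is less regular than for IE or radius.
Neither a single period nor a single group — weigh both effects.
Al > Ba: relative to Ba, both the across-period and down-group shifts push Al's electron affinity up.
Te > Al: period and group pull opposite ways; the across-period shift dominates (190 vs 42 kJ/mol).
Cl > Te: both effects reinforce here, so Cl is clearly the higher of the two.
Tabulated electron affinity (kJ/mol): Al 42, Cl 349, Te 190, Ba 14.
So from highest to lowest: Cl > Te > Al > Ba.

Cl > Te > Al > Ba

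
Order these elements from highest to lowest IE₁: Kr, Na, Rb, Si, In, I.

Kr > I > Si > In > Na > Rb

Removing the outermost electron gets harder across a period and easier down a group.
These span different periods and groups, so the two trends combine.
Na > Rb: Na sits above Rb in group 1, so the down-group effect alone puts Na higher.
In > Na: the two effects oppose for this pair; the across-period effect wins (558 vs 496 kJ/mol).
Si > In: both effects reinforce here, so Si is clearly the higher of the two.
I > Si: period and group pull opposite ways; the across-period shift dominates (1008 vs 786 kJ/mol).
Kr > I: relative to I, both the across-period and down-group shifts push Kr's first ionization energy up.
For reference (kJ/mol): Na 496, Si 786, Kr 1351, Rb 403, In 558, I 1008.
So from highest to lowest: Kr > I > Si > In > Na > Rb.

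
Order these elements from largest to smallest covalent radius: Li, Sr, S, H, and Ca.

H is in period 1, group 1; Li is in period 2, group 1; S is in period 3, group 16; Ca is in period 4, group 2; Sr is in period 5, group 2.
Moving right in a period, electrons are added to the same shell under a stronger nuclear pull, so atoms get smaller; moving down, a new shell is opened and atoms get larger.
These span different periods and groups, so the two trends combine.
S > H: the two effects oppose for this pair; the down-group effect wins (103 vs 32 pm).
Li > S: period and group pull opposite ways; the across-period shift dominates (133 vs 103 pm).
Ca > Li: the two effects oppose for this pair; the down-group effect wins (171 vs 133 pm).
Sr > Ca: they share group 2; the group trend gives Sr the larger value.
Approximate values (pm): H 32, Li 133, S 103, Ca 171, Sr 185.
So from largest to smallest: Sr > Ca > Li > S > H.

Sr > Ca > Li > S > H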